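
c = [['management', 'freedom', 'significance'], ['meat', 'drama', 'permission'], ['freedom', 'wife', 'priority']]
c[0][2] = 'significance'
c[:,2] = ['significance', 'permission', 'priority']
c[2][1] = 'wife'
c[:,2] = ['significance', 'permission', 'priority']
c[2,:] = ['freedom', 'wife', 'priority']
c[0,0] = 'management'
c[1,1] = 'drama'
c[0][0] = 'management'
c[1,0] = 'meat'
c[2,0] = 'freedom'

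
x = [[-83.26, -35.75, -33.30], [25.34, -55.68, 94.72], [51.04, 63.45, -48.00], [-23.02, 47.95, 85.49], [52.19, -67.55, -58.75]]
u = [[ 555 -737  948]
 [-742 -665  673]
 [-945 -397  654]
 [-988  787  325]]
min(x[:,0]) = -83.26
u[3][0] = -988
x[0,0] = -83.26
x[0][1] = -35.75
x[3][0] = -23.02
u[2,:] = [-945, -397, 654]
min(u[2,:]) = -945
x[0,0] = -83.26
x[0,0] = -83.26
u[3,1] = 787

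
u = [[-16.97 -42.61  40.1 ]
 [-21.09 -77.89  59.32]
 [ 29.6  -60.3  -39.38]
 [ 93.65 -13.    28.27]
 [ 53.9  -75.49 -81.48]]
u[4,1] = -75.49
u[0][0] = -16.97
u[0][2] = 40.1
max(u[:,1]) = -13.0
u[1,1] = -77.89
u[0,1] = -42.61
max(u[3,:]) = 93.65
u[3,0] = 93.65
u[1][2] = 59.32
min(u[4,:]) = -81.48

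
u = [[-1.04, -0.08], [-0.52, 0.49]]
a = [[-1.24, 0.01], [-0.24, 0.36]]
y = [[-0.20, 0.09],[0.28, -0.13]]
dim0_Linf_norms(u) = [1.04, 0.49]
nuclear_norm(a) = 1.62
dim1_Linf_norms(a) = [1.24, 0.36]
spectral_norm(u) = 1.17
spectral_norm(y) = 0.38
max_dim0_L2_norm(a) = 1.26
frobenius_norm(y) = 0.38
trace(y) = -0.33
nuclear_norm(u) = 1.64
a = u + y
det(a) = -0.44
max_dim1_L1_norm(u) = 1.12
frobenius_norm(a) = 1.31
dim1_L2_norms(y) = [0.22, 0.31]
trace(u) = -0.55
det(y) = 0.00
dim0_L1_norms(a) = [1.48, 0.37]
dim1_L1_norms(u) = [1.12, 1.01]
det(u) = -0.55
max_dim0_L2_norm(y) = 0.34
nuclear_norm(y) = 0.38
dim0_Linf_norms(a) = [1.24, 0.36]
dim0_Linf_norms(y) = [0.28, 0.13]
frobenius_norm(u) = 1.26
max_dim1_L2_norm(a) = 1.24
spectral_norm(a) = 1.27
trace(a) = -0.88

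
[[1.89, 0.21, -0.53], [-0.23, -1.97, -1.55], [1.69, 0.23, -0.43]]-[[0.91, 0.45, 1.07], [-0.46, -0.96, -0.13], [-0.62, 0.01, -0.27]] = [[0.98,-0.24,-1.6],[0.23,-1.01,-1.42],[2.31,0.22,-0.16]]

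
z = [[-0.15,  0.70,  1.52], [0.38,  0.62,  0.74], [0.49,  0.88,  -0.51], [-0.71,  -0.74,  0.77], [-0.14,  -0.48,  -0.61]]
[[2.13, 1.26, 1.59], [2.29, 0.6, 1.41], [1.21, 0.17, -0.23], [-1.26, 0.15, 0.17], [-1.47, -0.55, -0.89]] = z @ [[2.26, -0.48, 1.64], [0.83, 0.72, -0.37], [1.24, 0.45, 1.38]]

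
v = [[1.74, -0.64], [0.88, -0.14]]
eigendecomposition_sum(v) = [[1.82, -0.77], [1.06, -0.45]] + [[-0.08,0.13], [-0.18,0.31]]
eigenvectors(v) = [[0.86, 0.39],[0.5, 0.92]]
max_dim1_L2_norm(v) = 1.85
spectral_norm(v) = 2.05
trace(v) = 1.60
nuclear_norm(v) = 2.21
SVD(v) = [[-0.90, -0.43], [-0.43, 0.9]] @ diag([2.051077757169268, 0.155820518692127]) @ [[-0.95, 0.31], [0.31, 0.95]]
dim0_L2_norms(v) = [1.95, 0.66]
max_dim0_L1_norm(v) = 2.62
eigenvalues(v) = [1.37, 0.23]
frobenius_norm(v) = 2.06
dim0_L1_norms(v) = [2.62, 0.78]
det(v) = 0.32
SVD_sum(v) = [[1.76, -0.58],[0.84, -0.27]] + [[-0.02, -0.06], [0.04, 0.13]]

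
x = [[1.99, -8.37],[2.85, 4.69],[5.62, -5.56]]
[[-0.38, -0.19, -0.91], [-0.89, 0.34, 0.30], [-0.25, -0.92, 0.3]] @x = [[-6.41,7.35], [0.88,7.38], [-1.43,-3.89]]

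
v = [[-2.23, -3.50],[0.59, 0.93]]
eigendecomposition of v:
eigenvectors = [[-0.97, 0.84], [0.26, -0.54]]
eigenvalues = [-1.31, 0.01]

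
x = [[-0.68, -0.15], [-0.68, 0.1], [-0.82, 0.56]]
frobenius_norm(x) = 1.39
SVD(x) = [[-0.46, 0.74], [-0.52, 0.23], [-0.72, -0.63]] @ diag([1.314544829268882, 0.463974020654655]) @ [[0.96, -0.29], [-0.29, -0.96]]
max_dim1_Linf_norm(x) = 0.82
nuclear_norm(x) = 1.78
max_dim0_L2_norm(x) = 1.26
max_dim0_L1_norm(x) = 2.18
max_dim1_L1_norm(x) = 1.38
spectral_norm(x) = 1.31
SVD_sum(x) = [[-0.58, 0.18], [-0.65, 0.2], [-0.91, 0.28]] + [[-0.1, -0.33], [-0.03, -0.1], [0.09, 0.28]]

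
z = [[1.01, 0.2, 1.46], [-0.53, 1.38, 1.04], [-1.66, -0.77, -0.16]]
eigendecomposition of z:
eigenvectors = [[-0.22-0.51j, (-0.22+0.51j), 0.27+0.00j], [-0.08-0.45j, -0.08+0.45j, (-0.94+0j)], [0.70+0.00j, 0.70-0.00j, (0.19+0j)]]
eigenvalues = [(0.45+1.71j), (0.45-1.71j), (1.32+0j)]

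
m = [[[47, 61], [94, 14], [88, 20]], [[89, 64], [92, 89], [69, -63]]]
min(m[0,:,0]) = 47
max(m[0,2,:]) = 88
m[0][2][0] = 88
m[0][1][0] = 94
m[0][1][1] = 14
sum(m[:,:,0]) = 479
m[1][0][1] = 64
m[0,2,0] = 88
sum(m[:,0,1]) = 125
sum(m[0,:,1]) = 95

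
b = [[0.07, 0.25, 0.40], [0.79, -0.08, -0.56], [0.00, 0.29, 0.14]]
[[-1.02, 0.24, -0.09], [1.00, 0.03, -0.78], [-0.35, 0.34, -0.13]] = b@[[-0.48, 0.02, -0.85], [-0.04, 1.26, -0.57], [-2.45, -0.2, 0.28]]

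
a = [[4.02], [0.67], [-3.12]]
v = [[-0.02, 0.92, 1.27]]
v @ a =[[-3.43]]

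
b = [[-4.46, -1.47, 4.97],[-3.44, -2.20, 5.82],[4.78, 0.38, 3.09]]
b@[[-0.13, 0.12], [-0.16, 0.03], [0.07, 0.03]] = [[1.16, -0.43],[1.21, -0.3],[-0.47, 0.68]]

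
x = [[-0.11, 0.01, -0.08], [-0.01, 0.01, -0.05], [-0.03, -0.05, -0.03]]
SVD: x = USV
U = [[-0.92, -0.24, -0.32], [-0.27, -0.22, 0.94], [-0.29, 0.95, 0.14]]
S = [0.15, 0.05, 0.03]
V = [[0.76, 0.02, 0.65], [-0.00, -1.0, 0.03], [0.65, -0.03, -0.76]]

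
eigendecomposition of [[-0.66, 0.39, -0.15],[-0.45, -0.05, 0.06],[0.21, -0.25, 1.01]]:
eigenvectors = [[-0.48+0.45j, -0.48-0.45j, -0.07+0.00j],  [-0.74+0.00j, (-0.74-0j), 0.09+0.00j],  [(-0.05-0.08j), (-0.05+0.08j), 0.99+0.00j]]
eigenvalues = [(-0.34+0.28j), (-0.34-0.28j), (0.97+0j)]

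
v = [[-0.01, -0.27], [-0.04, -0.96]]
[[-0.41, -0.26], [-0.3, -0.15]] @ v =[[0.01,  0.36], [0.01,  0.22]]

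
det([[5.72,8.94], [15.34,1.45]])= -128.846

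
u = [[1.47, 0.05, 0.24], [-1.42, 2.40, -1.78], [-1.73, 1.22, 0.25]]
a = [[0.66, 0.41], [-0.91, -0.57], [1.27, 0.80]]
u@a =[[1.23, 0.77], [-5.38, -3.37], [-1.93, -1.2]]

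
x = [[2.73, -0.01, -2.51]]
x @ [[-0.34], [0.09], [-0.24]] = [[-0.33]]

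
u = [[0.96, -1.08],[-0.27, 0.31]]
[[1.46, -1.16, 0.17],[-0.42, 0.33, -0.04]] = u @ [[-0.04, -1.23, 0.76], [-1.39, -0.02, 0.52]]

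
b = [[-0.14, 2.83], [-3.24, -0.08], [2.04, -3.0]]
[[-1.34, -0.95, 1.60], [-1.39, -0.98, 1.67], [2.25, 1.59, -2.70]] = b @ [[0.44, 0.31, -0.53],[-0.45, -0.32, 0.54]]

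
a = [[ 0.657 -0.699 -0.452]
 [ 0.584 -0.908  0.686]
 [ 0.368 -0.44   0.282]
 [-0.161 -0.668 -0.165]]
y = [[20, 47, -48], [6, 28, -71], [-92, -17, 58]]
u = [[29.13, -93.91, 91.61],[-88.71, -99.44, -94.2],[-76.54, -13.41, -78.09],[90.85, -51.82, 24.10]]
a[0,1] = -0.699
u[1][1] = -99.44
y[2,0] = -92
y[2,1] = -17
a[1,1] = -0.908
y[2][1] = -17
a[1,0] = 0.584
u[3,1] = -51.82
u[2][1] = -13.41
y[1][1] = 28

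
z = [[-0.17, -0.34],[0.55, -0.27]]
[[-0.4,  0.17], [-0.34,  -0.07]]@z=[[0.16, 0.09], [0.02, 0.13]]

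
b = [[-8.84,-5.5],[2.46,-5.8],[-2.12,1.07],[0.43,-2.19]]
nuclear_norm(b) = 17.42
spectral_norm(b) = 10.58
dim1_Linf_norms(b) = [8.84, 5.8, 2.12, 2.19]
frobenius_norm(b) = 12.60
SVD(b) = [[-0.98, 0.12], [-0.14, -0.9], [-0.10, 0.31], [-0.09, -0.29]] @ diag([10.579181432048777, 6.8402061538958305]) @ [[0.8, 0.59],[-0.59, 0.80]]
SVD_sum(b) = [[-8.34,-6.17], [-1.18,-0.88], [-0.86,-0.64], [-0.77,-0.57]] + [[-0.5, 0.67], [3.64, -4.92], [-1.26, 1.71], [1.2, -1.62]]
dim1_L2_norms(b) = [10.41, 6.3, 2.37, 2.23]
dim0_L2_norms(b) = [9.43, 8.36]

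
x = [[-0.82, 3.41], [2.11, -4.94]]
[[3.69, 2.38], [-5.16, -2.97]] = x @ [[0.20, 0.51], [1.13, 0.82]]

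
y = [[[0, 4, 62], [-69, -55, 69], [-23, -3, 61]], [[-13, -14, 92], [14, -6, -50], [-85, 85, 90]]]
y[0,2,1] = -3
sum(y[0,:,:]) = 46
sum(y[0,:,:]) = 46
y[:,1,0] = [-69, 14]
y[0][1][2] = 69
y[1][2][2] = 90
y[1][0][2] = 92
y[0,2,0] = -23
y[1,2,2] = 90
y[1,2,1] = 85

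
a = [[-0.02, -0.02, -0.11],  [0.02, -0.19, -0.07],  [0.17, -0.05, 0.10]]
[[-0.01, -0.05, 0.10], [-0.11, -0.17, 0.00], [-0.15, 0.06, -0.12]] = a@[[-0.89, 0.46, -0.06], [0.42, 0.85, 0.32], [0.19, 0.26, -0.95]]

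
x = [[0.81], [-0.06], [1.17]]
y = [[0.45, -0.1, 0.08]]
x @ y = [[0.36,-0.08,0.06],[-0.03,0.01,-0.0],[0.53,-0.12,0.09]]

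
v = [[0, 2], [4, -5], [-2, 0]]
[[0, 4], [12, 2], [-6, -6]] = v @ [[3, 3], [0, 2]]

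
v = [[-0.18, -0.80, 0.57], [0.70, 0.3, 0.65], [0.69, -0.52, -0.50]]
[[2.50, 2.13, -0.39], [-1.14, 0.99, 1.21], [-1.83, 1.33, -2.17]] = v @ [[-2.54, 1.21, -0.58], [-1.4, -2.09, 1.80], [1.62, 1.19, 1.66]]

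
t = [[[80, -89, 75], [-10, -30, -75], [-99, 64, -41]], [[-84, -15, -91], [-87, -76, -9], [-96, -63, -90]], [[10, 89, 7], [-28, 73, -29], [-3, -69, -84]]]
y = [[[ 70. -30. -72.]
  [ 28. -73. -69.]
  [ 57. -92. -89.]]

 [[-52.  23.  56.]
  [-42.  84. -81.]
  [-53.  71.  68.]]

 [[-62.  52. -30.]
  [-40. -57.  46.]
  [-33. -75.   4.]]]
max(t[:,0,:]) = 89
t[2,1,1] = 73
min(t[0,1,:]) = -75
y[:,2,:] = [[57.0, -92.0, -89.0], [-53.0, 71.0, 68.0], [-33.0, -75.0, 4.0]]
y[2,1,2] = 46.0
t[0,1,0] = -10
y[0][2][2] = -89.0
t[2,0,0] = 10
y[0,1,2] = -69.0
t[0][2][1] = 64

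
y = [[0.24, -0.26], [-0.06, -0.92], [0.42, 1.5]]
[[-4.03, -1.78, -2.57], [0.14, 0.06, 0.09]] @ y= [[-1.94, -1.17], [0.07, 0.04]]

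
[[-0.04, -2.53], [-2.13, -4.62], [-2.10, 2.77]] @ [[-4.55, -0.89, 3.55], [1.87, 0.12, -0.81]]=[[-4.55,-0.27,1.91], [1.05,1.34,-3.82], [14.73,2.2,-9.7]]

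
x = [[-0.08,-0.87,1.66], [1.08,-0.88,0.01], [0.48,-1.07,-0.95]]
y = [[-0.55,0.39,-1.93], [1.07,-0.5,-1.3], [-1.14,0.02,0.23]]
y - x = [[-0.47, 1.26, -3.59],[-0.01, 0.38, -1.31],[-1.62, 1.09, 1.18]]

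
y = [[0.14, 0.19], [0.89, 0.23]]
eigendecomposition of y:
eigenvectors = [[-0.46,  -0.38], [0.89,  -0.92]]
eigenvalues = [-0.23, 0.6]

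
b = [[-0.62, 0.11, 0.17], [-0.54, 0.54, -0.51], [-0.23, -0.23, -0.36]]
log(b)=[[-1.17, 0.54, 2.07], [-2.06, -0.14, 0.84], [-3.21, 0.24, -0.17]]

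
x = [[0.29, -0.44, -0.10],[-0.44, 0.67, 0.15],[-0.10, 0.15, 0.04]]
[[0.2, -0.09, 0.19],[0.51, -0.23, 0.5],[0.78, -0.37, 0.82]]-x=[[-0.09,0.35,0.29], [0.95,-0.9,0.35], [0.88,-0.52,0.78]]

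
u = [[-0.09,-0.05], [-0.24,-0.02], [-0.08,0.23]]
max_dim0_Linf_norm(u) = 0.24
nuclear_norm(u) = 0.50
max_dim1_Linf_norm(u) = 0.24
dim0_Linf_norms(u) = [0.24, 0.23]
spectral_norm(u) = 0.28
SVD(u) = [[-0.22, -0.36], [-0.76, -0.51], [-0.6, 0.78]] @ diag([0.2759820202015958, 0.22745092773045789]) @ [[0.91,-0.41], [0.41,0.91]]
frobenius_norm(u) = 0.36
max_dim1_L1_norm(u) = 0.31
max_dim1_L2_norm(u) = 0.24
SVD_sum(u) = [[-0.06, 0.03], [-0.19, 0.09], [-0.15, 0.07]] + [[-0.03, -0.08], [-0.05, -0.11], [0.07, 0.16]]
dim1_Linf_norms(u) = [0.09, 0.24, 0.23]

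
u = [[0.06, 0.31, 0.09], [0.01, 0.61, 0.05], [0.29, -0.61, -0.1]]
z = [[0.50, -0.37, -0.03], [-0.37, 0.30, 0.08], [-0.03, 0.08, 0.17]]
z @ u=[[0.02, -0.05, 0.03], [0.0, 0.02, -0.03], [0.05, -0.06, -0.02]]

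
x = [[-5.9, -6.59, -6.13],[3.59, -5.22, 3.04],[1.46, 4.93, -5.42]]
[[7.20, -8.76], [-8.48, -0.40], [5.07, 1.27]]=x@ [[-1.0, 0.40], [0.5, 0.59], [-0.75, 0.41]]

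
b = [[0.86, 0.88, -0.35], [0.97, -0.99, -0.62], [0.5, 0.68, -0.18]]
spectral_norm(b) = 1.57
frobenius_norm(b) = 2.16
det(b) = -0.01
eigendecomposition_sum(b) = [[1.17,0.34,-0.58], [0.35,0.10,-0.17], [0.77,0.22,-0.38]] + [[-0.31, 0.54, 0.22], [0.62, -1.09, -0.45], [-0.26, 0.46, 0.19]] + [[-0.0, 0.00, 0.01], [0.00, -0.0, -0.0], [-0.01, 0.00, 0.01]]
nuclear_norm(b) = 3.06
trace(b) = -0.31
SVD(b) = [[-0.68, 0.48, -0.56], [-0.62, -0.79, 0.07], [-0.4, 0.39, 0.83]] @ diag([1.566199679776245, 1.4945596264262861, 0.0031758660722625916]) @ [[-0.88, -0.17, 0.44], [-0.1, 0.98, 0.17], [0.46, -0.10, 0.88]]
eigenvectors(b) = [[0.81, 0.42, 0.46], [0.24, -0.84, -0.1], [0.53, 0.35, 0.88]]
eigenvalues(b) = [0.89, -1.21, 0.01]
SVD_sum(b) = [[0.93, 0.18, -0.47], [0.85, 0.16, -0.43], [0.56, 0.11, -0.28]] + [[-0.07, 0.70, 0.12], [0.12, -1.15, -0.2], [-0.06, 0.57, 0.1]] + [[-0.0,0.00,-0.0], [0.0,-0.00,0.0], [0.0,-0.00,0.00]]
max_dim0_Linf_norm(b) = 0.99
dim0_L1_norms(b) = [2.33, 2.55, 1.15]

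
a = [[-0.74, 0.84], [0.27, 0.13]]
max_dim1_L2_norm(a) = 1.12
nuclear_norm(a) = 1.41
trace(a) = -0.61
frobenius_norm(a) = 1.16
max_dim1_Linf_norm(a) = 0.84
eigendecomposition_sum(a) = [[-0.80, 0.62], [0.20, -0.15]] + [[0.06, 0.22], [0.07, 0.28]]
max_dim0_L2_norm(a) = 0.85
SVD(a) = [[-1.0, 0.08], [0.08, 1.0]] @ diag([1.1225921857074257, 0.28772692711775344]) @ [[0.68, -0.74], [0.74, 0.68]]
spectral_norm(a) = 1.12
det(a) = -0.32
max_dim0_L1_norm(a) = 1.01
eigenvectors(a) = [[-0.97, -0.61], [0.24, -0.79]]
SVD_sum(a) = [[-0.76, 0.82],[0.06, -0.06]] + [[0.02,  0.02],[0.21,  0.19]]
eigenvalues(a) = [-0.95, 0.34]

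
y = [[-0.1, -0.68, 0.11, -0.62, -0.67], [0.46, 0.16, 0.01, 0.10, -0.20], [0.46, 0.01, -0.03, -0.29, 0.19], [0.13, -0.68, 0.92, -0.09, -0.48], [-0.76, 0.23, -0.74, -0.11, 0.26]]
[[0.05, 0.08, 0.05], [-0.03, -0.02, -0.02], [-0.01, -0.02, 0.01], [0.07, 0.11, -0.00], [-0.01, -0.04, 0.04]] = y@[[-0.06, -0.05, -0.05], [0.04, -0.02, 0.08], [0.10, 0.09, 0.04], [-0.08, -0.05, -0.13], [-0.01, -0.03, -0.02]]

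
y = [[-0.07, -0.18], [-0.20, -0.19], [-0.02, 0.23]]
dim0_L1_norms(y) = [0.29, 0.6]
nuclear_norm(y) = 0.53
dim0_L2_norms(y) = [0.21, 0.35]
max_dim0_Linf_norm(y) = 0.23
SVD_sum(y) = [[-0.08, -0.17], [-0.11, -0.23], [0.08, 0.18]] + [[0.01, -0.01],  [-0.09, 0.04],  [-0.10, 0.05]]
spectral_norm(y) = 0.38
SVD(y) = [[0.51, -0.09], [0.68, 0.65], [-0.53, 0.75]] @ diag([0.37821632973569913, 0.15379339362032748]) @ [[-0.43, -0.90], [-0.9, 0.43]]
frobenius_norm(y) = 0.41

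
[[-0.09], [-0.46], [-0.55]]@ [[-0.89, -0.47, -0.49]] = [[0.08, 0.04, 0.04], [0.41, 0.22, 0.23], [0.49, 0.26, 0.27]]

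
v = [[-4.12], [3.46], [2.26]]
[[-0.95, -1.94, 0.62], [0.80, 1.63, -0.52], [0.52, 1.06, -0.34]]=v @[[0.23, 0.47, -0.15]]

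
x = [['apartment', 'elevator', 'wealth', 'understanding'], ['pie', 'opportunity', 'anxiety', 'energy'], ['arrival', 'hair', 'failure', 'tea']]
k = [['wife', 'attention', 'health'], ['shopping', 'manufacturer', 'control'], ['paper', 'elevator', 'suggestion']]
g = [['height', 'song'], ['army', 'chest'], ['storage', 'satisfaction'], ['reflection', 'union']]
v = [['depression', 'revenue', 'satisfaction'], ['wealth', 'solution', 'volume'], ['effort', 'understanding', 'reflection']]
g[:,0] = ['height', 'army', 'storage', 'reflection']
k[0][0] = 'wife'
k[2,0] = 'paper'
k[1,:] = ['shopping', 'manufacturer', 'control']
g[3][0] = 'reflection'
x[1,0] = 'pie'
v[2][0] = 'effort'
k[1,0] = 'shopping'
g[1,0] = 'army'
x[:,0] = ['apartment', 'pie', 'arrival']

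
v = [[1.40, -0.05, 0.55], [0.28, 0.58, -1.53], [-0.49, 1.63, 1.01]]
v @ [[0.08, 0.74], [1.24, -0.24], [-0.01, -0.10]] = [[0.04, 0.99], [0.76, 0.22], [1.97, -0.85]]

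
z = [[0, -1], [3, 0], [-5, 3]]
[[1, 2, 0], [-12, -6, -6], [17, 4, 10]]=z @[[-4, -2, -2], [-1, -2, 0]]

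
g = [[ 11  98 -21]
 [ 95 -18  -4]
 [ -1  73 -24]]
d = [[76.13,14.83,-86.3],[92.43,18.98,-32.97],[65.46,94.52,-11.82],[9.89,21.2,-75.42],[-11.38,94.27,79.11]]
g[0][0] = 11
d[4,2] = 79.11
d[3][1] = 21.2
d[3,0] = 9.89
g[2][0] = -1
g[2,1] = 73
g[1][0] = 95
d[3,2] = -75.42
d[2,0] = 65.46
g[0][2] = -21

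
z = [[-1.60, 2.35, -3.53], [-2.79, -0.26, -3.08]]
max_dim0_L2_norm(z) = 4.68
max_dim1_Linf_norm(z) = 3.53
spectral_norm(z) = 5.81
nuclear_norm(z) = 7.84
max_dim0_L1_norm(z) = 6.61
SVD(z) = [[-0.74, -0.67], [-0.67, 0.74]] @ diag([5.809742340632048, 2.0318449585210123]) @ [[0.53,-0.27,0.81],[-0.50,-0.87,0.03]]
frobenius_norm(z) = 6.15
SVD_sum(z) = [[-2.27,1.17,-3.49], [-2.04,1.05,-3.13]] + [[0.67, 1.18, -0.04], [-0.75, -1.31, 0.05]]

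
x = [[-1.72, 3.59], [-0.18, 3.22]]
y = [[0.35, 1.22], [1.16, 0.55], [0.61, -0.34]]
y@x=[[-0.82,5.18], [-2.09,5.94], [-0.99,1.1]]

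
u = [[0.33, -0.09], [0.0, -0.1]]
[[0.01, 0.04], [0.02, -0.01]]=u @ [[-0.0, 0.16],[-0.16, 0.14]]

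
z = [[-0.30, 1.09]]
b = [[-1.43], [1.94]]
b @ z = [[0.43, -1.56],[-0.58, 2.11]]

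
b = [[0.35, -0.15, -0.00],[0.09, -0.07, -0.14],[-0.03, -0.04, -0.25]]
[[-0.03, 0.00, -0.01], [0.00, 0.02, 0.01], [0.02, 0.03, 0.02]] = b @ [[-0.09, 0.01, -0.04], [-0.03, -0.00, -0.02], [-0.06, -0.11, -0.07]]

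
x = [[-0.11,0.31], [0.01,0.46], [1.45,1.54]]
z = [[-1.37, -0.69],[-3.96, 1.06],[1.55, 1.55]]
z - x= [[-1.26,-1.0], [-3.97,0.60], [0.1,0.01]]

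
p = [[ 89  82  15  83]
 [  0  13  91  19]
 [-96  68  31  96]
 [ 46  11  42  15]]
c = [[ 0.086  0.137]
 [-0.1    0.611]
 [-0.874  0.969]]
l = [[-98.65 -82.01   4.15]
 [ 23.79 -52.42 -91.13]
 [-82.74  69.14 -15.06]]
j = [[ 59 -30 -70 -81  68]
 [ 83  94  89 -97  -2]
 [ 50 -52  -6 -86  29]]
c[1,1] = 0.611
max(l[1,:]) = 23.79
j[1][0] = 83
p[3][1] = 11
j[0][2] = -70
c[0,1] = 0.137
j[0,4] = 68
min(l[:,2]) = -91.13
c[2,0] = -0.874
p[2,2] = 31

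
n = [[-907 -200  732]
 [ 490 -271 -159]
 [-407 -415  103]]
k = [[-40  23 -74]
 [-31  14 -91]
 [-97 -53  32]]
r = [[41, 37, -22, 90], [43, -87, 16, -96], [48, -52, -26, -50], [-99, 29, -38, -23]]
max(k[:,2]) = 32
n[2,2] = 103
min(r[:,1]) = -87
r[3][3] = -23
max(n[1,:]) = 490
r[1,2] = 16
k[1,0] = -31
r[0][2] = -22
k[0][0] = -40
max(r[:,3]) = 90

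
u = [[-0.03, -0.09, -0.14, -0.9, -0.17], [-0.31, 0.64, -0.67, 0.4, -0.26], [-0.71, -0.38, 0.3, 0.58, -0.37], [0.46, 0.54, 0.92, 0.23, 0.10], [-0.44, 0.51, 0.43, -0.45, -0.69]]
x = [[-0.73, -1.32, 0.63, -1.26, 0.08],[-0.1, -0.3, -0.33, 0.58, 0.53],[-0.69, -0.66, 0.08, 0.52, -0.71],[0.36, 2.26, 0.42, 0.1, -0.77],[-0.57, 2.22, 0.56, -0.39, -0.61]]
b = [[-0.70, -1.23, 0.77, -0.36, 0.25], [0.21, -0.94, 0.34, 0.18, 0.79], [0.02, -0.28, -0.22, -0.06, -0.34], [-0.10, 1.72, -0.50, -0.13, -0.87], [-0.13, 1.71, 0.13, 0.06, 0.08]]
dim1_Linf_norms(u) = [0.9, 0.67, 0.71, 0.92, 0.69]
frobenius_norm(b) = 3.42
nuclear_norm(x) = 7.60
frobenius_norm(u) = 2.45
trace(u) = 0.45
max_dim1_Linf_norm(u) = 0.92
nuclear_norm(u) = 4.87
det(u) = -0.00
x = b + u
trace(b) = -1.91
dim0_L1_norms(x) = [2.45, 6.76, 2.02, 2.85, 2.7]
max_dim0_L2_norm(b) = 2.89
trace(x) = -1.46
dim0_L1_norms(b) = [1.16, 5.88, 1.96, 0.79, 2.33]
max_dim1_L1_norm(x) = 4.35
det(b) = -0.00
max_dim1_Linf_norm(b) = 1.72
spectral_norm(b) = 3.09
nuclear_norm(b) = 5.18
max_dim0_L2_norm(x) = 3.51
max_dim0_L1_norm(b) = 5.88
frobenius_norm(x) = 4.35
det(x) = -0.88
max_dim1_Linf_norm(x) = 2.26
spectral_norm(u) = 1.32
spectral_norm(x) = 3.65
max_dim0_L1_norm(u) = 2.56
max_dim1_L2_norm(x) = 2.47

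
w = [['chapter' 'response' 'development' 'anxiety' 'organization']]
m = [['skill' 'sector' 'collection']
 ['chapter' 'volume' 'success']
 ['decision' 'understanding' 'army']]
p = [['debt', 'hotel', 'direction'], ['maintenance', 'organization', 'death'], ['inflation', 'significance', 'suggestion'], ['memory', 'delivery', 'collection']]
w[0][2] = 'development'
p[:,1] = ['hotel', 'organization', 'significance', 'delivery']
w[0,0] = 'chapter'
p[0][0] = 'debt'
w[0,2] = 'development'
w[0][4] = 'organization'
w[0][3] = 'anxiety'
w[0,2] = 'development'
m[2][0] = 'decision'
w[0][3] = 'anxiety'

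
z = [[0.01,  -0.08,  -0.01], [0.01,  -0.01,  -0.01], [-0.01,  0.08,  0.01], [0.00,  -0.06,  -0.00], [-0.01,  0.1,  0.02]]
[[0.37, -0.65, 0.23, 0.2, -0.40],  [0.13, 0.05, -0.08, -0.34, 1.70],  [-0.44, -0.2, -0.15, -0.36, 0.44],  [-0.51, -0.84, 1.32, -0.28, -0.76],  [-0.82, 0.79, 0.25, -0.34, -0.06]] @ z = [[-0.0, -0.06, -0.0], [-0.01, 0.17, 0.03], [-0.01, 0.09, 0.01], [-0.02, 0.1, 0.01], [-0.0, 0.09, 0.0]]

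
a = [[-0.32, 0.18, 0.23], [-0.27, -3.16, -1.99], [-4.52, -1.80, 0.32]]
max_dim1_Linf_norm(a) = 4.52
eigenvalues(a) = [0.65, 0.03, -3.84]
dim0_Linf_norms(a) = [4.52, 3.16, 1.99]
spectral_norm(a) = 5.18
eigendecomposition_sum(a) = [[-0.54, -0.08, 0.12], [2.07, 0.32, -0.46], [-3.89, -0.6, 0.87]] + [[0.05, 0.01, -0.00], [-0.10, -0.01, 0.01], [0.16, 0.02, -0.01]] + [[0.17,0.26,0.11],[-2.24,-3.47,-1.53],[-0.79,-1.22,-0.54]]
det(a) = -0.07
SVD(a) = [[-0.02, 0.12, -0.99], [-0.44, -0.89, -0.1], [-0.90, 0.43, 0.08]] @ diag([5.182366414558564, 3.33499062147792, 0.003987469087446359]) @ [[0.81, 0.58, 0.11], [-0.52, 0.62, 0.58], [-0.27, 0.53, -0.80]]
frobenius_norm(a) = 6.16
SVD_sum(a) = [[-0.1, -0.07, -0.01], [-1.83, -1.31, -0.25], [-3.77, -2.69, -0.52]] + [[-0.22,0.26,0.24], [1.56,-1.85,-1.74], [-0.75,0.89,0.84]] + [[0.0, -0.0, 0.00], [0.00, -0.0, 0.0], [-0.0, 0.0, -0.0]]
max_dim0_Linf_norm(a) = 4.52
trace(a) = -3.16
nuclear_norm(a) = 8.52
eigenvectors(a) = [[0.12,0.26,0.07], [-0.47,-0.53,-0.94], [0.88,0.81,-0.33]]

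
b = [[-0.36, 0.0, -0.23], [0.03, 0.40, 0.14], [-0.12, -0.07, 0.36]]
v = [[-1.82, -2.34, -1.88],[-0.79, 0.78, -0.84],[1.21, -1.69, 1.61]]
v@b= [[0.81, -0.8, -0.59],[0.41, 0.37, -0.01],[-0.68, -0.79, 0.06]]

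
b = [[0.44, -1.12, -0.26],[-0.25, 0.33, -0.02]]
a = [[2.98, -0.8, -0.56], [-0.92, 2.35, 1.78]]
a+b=[[3.42, -1.92, -0.82], [-1.17, 2.68, 1.76]]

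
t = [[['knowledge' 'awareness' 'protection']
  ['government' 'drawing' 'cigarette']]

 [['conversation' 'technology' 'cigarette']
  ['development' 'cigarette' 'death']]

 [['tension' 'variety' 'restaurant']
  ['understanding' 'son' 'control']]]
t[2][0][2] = 'restaurant'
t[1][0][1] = 'technology'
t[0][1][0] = 'government'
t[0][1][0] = 'government'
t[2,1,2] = 'control'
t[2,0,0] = 'tension'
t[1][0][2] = 'cigarette'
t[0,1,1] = 'drawing'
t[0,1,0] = 'government'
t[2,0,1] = 'variety'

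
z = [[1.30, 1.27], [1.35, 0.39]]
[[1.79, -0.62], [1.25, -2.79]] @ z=[[1.49, 2.03], [-2.14, 0.50]]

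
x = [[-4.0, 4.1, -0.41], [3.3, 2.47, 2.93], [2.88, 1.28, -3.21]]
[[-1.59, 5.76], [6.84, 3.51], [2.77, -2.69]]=x@[[1.12,-0.46], [0.75,1.04], [0.44,0.84]]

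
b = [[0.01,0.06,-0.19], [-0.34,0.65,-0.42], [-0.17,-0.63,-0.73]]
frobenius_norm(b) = 1.31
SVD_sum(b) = [[-0.01, -0.06, -0.06], [0.02, 0.09, 0.09], [-0.12, -0.69, -0.67]] + [[-0.06, 0.1, -0.09], [-0.34, 0.56, -0.52], [-0.04, 0.07, -0.06]] + [[0.08, 0.02, -0.03], [-0.01, -0.0, 0.01], [-0.01, -0.00, 0.0]]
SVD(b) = [[0.09, 0.18, -0.98], [-0.13, 0.98, 0.17], [0.99, 0.11, 0.11]] @ diag([0.9867330839244701, 0.8546506852924891, 0.0944988212518214]) @ [[-0.12, -0.71, -0.69], [-0.41, 0.67, -0.62], [-0.9, -0.21, 0.37]]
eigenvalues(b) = [-0.95, 0.11, 0.77]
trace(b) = -0.07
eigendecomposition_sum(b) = [[-0.05, -0.06, -0.15], [-0.08, -0.09, -0.24], [-0.25, -0.31, -0.81]] + [[0.11, -0.03, -0.01], [0.03, -0.01, -0.0], [-0.05, 0.01, 0.01]] + [[-0.06, 0.14, -0.03], [-0.30, 0.75, -0.17], [0.13, -0.33, 0.08]]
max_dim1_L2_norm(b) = 0.98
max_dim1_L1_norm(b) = 1.53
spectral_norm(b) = 0.99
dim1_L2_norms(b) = [0.2, 0.85, 0.98]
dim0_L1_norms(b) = [0.52, 1.34, 1.34]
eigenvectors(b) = [[0.17,  0.89,  -0.17], [0.28,  0.26,  -0.90], [0.94,  -0.38,  0.4]]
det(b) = -0.08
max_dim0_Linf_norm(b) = 0.73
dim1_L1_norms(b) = [0.26, 1.41, 1.53]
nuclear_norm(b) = 1.94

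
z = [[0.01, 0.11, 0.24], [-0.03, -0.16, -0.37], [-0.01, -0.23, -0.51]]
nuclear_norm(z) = 0.76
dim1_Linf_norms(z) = [0.24, 0.37, 0.51]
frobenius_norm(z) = 0.74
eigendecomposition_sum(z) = [[(0.01-0j), 0.11-0.00j, (0.24+0j)], [(-0.01+0j), -0.16+0.00j, (-0.36-0j)], [-0.02+0.00j, (-0.23+0j), -0.51-0.00j]] + [[0.00+0.00j, 0j, (-0+0j)],[(-0.01+0j), 0j, (-0-0j)],[-0j, -0.00-0.00j, 0.00-0.00j]] + [[0.00-0.00j, -0j, (-0-0j)], [-0.01-0.00j, -0j, (-0+0j)], [0.00+0.00j, (-0+0j), 0j]]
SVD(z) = [[-0.36,-0.03,0.93], [0.55,-0.82,0.18], [0.76,0.58,0.31]] @ diag([0.7388671961806388, 0.019175220646921662, 0.0027526934634247145]) @ [[-0.04,-0.41,-0.91], [0.96,-0.26,0.08], [0.27,0.88,-0.4]]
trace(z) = -0.66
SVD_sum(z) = [[0.01, 0.11, 0.24], [-0.02, -0.16, -0.37], [-0.02, -0.23, -0.51]] + [[-0.00, 0.0, -0.0], [-0.02, 0.0, -0.00], [0.01, -0.0, 0.0]] + [[0.00,0.00,-0.00],[0.00,0.0,-0.00],[0.00,0.0,-0.0]]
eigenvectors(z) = [[-0.36+0.00j, (0.08-0.34j), 0.08+0.34j], [0.54+0.00j, 0.85+0.00j, 0.85-0.00j], [(0.76+0j), (-0.38+0.01j), -0.38-0.01j]]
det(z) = -0.00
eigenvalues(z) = [(-0.67+0j), 0.01j, -0.01j]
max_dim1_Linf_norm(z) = 0.51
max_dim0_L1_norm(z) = 1.12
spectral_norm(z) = 0.74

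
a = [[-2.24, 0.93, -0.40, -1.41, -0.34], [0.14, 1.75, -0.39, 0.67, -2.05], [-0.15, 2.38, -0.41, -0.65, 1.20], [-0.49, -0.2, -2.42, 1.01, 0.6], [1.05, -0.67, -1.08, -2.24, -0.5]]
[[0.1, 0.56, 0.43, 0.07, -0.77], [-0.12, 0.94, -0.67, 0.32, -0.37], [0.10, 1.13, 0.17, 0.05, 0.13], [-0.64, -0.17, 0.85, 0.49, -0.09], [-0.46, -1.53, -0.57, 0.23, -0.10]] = a @ [[-0.08, -0.25, -0.33, 0.02, 0.25],[0.06, 0.55, -0.09, 0.03, -0.0],[0.29, 0.21, -0.15, -0.22, 0.07],[0.00, 0.29, 0.13, 0.02, 0.08],[0.05, 0.05, 0.3, -0.08, 0.21]]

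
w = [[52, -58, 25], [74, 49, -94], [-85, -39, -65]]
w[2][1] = -39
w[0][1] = -58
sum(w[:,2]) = -134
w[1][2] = -94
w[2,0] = -85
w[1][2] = -94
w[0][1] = -58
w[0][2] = 25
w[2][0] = -85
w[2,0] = -85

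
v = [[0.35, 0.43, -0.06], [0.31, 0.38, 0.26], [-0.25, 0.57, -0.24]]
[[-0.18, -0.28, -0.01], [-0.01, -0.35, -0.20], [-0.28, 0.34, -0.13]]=v @ [[-0.06, -0.92, 0.30], [-0.31, 0.06, -0.35], [0.49, -0.32, -0.6]]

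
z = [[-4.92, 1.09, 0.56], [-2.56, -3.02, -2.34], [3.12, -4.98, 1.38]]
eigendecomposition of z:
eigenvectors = [[-0.02+0.00j, (0.65+0j), (0.65-0j)], [(0.35+0j), (0.14+0.57j), 0.14-0.57j], [(-0.94+0j), (-0.29+0.39j), (-0.29-0.39j)]]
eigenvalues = [(3.31+0j), (-4.94+1.28j), (-4.94-1.28j)]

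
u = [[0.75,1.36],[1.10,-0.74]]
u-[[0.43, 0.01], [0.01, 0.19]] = [[0.32,1.35], [1.09,-0.93]]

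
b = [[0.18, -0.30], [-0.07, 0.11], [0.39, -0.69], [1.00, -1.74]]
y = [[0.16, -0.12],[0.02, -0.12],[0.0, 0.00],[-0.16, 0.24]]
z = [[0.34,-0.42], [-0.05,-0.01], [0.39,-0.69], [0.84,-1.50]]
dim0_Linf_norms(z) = [0.84, 1.5]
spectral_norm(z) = 1.97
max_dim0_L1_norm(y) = 0.48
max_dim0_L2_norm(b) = 1.9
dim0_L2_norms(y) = [0.23, 0.29]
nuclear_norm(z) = 2.07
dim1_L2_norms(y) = [0.2, 0.12, 0.0, 0.29]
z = b + y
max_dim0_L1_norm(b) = 2.84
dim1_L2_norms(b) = [0.35, 0.13, 0.79, 2.01]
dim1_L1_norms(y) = [0.28, 0.14, 0.0, 0.4]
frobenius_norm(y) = 0.37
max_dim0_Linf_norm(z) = 1.5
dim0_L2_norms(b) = [1.09, 1.9]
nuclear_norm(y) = 0.44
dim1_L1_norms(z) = [0.76, 0.06, 1.08, 2.34]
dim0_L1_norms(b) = [1.64, 2.84]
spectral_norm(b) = 2.19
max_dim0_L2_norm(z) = 1.7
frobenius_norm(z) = 1.97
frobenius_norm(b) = 2.19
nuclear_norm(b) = 2.20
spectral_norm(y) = 0.36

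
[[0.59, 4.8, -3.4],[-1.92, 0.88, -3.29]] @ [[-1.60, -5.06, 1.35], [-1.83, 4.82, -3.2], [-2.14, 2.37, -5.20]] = [[-2.45, 12.09, 3.12], [8.5, 6.16, 11.7]]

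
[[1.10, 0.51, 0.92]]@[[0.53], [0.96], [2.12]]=[[3.02]]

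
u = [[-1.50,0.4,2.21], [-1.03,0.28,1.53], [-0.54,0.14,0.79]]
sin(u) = [[-1.46,0.39,2.14], [-1.0,0.27,1.49], [-0.52,0.14,0.77]]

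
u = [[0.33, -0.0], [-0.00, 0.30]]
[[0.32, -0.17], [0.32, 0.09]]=u @ [[0.98, -0.52], [1.08, 0.30]]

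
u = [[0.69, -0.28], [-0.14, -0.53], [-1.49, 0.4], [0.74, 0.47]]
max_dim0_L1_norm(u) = 3.06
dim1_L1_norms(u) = [0.97, 0.67, 1.89, 1.21]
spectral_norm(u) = 1.82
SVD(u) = [[-0.40, -0.22], [0.04, -0.66], [0.84, 0.22], [-0.37, 0.69]] @ diag([1.8209207028677346, 0.8293658986645619]) @ [[-0.99, 0.14], [0.14, 0.99]]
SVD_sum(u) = [[0.72,  -0.1], [-0.06,  0.01], [-1.52,  0.22], [0.66,  -0.09]] + [[-0.03, -0.18], [-0.08, -0.54], [0.03, 0.18], [0.08, 0.56]]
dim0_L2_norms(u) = [1.81, 0.86]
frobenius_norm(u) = 2.00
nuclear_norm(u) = 2.65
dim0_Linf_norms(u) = [1.49, 0.53]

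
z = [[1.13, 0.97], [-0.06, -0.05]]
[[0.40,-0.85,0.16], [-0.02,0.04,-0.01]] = z @[[0.18, -0.68, 0.52], [0.2, -0.08, -0.44]]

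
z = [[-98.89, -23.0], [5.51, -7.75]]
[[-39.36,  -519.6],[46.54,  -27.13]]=z @ [[1.54, 3.81], [-4.91, 6.21]]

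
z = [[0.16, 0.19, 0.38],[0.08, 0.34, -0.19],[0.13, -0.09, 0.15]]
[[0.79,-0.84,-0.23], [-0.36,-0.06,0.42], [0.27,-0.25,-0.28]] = z@ [[-0.20, -0.79, -0.58], [0.17, -0.81, 0.92], [2.09, -1.48, -0.82]]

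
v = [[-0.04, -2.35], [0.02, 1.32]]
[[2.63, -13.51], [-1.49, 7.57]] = v@[[2.92,  5.15],  [-1.17,  5.66]]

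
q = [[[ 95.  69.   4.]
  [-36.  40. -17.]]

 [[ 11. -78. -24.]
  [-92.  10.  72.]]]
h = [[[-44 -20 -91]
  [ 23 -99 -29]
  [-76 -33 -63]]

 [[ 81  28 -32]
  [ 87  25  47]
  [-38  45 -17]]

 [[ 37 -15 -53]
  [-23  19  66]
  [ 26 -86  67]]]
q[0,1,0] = -36.0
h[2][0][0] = 37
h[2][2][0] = 26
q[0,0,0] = 95.0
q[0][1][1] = 40.0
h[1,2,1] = 45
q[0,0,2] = 4.0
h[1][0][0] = 81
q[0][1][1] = 40.0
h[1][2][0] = -38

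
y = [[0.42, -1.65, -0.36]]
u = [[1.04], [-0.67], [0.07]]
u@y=[[0.44,-1.72,-0.37], [-0.28,1.11,0.24], [0.03,-0.12,-0.03]]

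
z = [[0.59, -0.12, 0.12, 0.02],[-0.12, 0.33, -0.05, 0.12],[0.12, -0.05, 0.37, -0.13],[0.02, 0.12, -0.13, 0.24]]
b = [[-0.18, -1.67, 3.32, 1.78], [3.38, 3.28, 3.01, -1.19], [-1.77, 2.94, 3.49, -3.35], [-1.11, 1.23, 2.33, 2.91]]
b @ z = [[0.53, -0.48, 1.06, -0.21],[1.94, 0.38, 1.51, -0.22],[-1.05, 0.61, 1.37, -0.94],[-0.46, 0.77, 0.29, 0.52]]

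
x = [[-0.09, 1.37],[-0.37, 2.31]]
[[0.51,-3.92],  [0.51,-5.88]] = x @ [[1.62,  -3.34], [0.48,  -3.08]]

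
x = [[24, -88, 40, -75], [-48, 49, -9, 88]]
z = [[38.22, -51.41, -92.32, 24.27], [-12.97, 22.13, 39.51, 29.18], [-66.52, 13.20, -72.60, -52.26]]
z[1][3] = 29.18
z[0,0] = 38.22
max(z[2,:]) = 13.2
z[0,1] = -51.41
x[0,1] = -88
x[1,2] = -9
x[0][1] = -88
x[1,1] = 49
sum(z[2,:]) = -178.17999999999998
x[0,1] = -88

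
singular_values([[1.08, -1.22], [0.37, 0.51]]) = [1.64, 0.61]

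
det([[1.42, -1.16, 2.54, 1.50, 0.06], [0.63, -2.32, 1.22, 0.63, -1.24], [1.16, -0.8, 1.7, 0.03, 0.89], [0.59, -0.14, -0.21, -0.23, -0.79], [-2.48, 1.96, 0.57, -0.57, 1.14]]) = -13.565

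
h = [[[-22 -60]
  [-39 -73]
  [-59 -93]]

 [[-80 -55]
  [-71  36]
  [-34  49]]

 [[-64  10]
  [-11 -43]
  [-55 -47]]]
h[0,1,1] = -73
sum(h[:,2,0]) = -148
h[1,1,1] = 36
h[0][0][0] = -22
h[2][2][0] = -55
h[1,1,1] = 36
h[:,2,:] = [[-59, -93], [-34, 49], [-55, -47]]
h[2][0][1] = 10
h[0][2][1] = -93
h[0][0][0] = -22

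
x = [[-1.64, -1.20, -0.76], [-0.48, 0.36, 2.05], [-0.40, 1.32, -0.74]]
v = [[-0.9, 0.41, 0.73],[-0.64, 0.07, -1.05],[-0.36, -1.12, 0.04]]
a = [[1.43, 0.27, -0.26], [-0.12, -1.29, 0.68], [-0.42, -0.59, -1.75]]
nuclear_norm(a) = 4.78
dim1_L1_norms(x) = [3.6, 2.89, 2.46]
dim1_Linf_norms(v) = [0.9, 1.05, 1.12]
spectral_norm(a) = 1.92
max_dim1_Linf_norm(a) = 1.75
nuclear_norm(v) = 3.63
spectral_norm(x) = 2.42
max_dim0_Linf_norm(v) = 1.12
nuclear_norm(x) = 5.79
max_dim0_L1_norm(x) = 3.55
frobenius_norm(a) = 2.81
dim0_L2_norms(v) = [1.16, 1.19, 1.28]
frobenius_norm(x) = 3.42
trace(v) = -0.79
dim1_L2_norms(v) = [1.23, 1.23, 1.18]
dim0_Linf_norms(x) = [1.64, 1.32, 2.05]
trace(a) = -1.61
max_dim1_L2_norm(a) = 1.89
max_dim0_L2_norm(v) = 1.28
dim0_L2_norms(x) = [1.75, 1.82, 2.31]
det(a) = 3.79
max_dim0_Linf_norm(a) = 1.75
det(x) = 6.66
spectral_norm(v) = 1.32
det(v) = 1.76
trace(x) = -2.02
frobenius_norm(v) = 2.10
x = v @ a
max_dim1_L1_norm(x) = 3.6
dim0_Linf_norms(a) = [1.43, 1.29, 1.75]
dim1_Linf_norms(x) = [1.64, 2.05, 1.32]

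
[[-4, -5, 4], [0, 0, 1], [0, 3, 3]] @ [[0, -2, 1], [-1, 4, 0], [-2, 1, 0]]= [[-3, -8, -4], [-2, 1, 0], [-9, 15, 0]]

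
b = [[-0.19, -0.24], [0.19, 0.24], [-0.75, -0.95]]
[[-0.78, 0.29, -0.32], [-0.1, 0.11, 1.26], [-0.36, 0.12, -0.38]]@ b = [[0.44, 0.56],[-0.91, -1.15],[0.38, 0.48]]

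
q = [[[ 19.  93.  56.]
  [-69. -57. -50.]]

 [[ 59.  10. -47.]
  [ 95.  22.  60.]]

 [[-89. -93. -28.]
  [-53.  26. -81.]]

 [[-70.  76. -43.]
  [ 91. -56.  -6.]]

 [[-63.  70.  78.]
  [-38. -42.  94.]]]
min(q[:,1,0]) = -69.0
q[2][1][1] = 26.0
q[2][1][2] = -81.0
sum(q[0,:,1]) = 36.0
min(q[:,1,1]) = -57.0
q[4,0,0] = -63.0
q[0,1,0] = -69.0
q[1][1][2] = 60.0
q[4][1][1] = -42.0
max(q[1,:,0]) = 95.0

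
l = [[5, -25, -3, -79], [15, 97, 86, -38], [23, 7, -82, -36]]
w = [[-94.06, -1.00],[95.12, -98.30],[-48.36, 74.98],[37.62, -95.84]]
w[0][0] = -94.06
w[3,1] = -95.84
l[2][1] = 7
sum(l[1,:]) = 160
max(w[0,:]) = -1.0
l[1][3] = -38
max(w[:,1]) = 74.98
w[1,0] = 95.12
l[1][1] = 97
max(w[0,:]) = -1.0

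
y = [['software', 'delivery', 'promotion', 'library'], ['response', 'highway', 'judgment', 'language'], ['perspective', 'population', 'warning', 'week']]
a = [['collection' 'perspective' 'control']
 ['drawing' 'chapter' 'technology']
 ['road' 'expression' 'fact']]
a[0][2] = 'control'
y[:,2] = ['promotion', 'judgment', 'warning']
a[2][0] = 'road'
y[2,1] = 'population'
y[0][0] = 'software'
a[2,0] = 'road'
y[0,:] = ['software', 'delivery', 'promotion', 'library']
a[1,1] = 'chapter'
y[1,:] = ['response', 'highway', 'judgment', 'language']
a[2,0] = 'road'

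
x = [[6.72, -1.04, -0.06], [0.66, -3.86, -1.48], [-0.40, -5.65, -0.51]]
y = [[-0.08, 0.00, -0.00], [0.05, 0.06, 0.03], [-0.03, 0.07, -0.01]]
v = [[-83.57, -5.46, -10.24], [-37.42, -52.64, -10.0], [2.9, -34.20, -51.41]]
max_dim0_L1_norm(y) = 0.16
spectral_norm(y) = 0.10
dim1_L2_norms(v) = [84.37, 65.35, 61.81]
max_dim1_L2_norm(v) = 84.37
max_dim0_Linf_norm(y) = 0.08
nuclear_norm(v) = 196.21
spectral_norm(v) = 99.71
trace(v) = -187.62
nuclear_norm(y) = 0.22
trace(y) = -0.03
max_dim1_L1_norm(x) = 7.82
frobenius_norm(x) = 9.80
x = v @ y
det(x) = -43.61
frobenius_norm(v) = 123.33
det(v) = -201583.97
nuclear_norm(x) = 14.69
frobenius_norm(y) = 0.14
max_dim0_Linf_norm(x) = 6.72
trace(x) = 2.35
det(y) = 0.00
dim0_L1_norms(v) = [123.89, 92.3, 71.65]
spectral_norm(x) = 7.43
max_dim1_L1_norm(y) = 0.14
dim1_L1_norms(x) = [7.82, 6.0, 6.56]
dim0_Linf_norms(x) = [6.72, 5.65, 1.48]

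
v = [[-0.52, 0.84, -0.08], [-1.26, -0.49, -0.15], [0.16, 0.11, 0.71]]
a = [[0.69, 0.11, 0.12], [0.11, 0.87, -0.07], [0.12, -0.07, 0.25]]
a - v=[[1.21, -0.73, 0.20], [1.37, 1.36, 0.08], [-0.04, -0.18, -0.46]]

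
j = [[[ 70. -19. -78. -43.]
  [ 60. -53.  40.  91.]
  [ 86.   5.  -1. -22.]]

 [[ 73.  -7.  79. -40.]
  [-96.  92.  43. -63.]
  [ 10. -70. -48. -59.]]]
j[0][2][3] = -22.0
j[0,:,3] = [-43.0, 91.0, -22.0]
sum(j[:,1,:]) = 114.0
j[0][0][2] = -78.0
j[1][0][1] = -7.0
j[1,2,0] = 10.0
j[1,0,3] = -40.0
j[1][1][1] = 92.0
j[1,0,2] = 79.0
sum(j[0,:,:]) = 136.0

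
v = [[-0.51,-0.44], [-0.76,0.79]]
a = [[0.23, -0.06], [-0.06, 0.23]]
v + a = [[-0.28, -0.50], [-0.82, 1.02]]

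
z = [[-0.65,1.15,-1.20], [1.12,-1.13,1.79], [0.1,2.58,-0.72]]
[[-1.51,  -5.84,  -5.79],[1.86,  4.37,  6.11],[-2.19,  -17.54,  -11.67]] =z @ [[-4.40, -6.00, -6.07], [0.46, -5.87, -2.76], [4.08, 2.49, 5.47]]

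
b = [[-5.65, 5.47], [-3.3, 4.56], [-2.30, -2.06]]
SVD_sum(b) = [[-5.32, 5.78], [-3.79, 4.11], [-0.03, 0.03]] + [[-0.33, -0.31], [0.49, 0.45], [-2.27, -2.09]]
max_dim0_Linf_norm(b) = 5.65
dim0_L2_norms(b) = [6.94, 7.41]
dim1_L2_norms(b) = [7.86, 5.63, 3.09]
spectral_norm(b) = 9.64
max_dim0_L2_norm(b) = 7.41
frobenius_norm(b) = 10.15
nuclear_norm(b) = 12.83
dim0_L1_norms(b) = [11.25, 12.09]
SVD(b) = [[-0.81, 0.14], [-0.58, -0.21], [-0.00, 0.97]] @ diag([9.637847039357013, 3.1894363837451323]) @ [[0.68, -0.74], [-0.74, -0.68]]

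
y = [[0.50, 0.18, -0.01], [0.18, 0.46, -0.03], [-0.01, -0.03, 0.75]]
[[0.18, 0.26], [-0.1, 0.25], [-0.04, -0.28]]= y @ [[0.52, 0.39], [-0.43, 0.36], [-0.07, -0.35]]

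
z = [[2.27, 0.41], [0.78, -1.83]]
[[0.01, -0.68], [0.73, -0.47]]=z @ [[0.07, -0.32], [-0.37, 0.12]]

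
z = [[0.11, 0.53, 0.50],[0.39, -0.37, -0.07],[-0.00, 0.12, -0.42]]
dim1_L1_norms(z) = [1.14, 0.83, 0.54]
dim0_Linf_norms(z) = [0.39, 0.53, 0.5]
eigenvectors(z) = [[0.89+0.00j,(-0.39+0.2j),(-0.39-0.2j)], [(0.44+0j),0.75+0.00j,(0.75-0j)], [0.06+0.00j,(-0.33-0.36j),(-0.33+0.36j)]]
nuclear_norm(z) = 1.64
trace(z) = -0.68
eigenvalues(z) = [(0.41+0j), (-0.54+0.14j), (-0.54-0.14j)]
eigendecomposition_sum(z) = [[0.29+0.00j, (0.22+0j), 0.16+0.00j], [0.14+0.00j, (0.11+0j), 0.08+0.00j], [0.02+0.00j, (0.02+0j), (0.01+0j)]] + [[(-0.09-0.02j), (0.15-0j), (0.17+0.25j)], [0.12+0.09j, -0.24-0.11j, (-0.07-0.51j)], [(-0.01-0.1j), 0.05+0.16j, -0.22+0.26j]] + [[-0.09+0.02j,0.15+0.00j,0.17-0.25j],  [(0.12-0.09j),-0.24+0.11j,-0.07+0.51j],  [(-0.01+0.1j),0.05-0.16j,-0.22-0.26j]]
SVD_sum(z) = [[-0.06,0.51,0.50], [0.03,-0.25,-0.24], [0.02,-0.15,-0.14]] + [[0.06, -0.05, 0.06], [0.25, -0.20, 0.23], [-0.20, 0.15, -0.18]] + [[0.11, 0.07, -0.06], [0.11, 0.07, -0.06], [0.18, 0.11, -0.1]]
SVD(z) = [[-0.87, 0.20, -0.45],[0.42, 0.77, -0.48],[0.25, -0.61, -0.76]] @ diag([0.8219941805723731, 0.507468690893345, 0.30741030377680506]) @ [[0.08, -0.71, -0.69], [0.63, -0.5, 0.59], [-0.77, -0.49, 0.41]]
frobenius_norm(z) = 1.01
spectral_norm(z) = 0.82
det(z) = 0.13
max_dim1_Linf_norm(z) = 0.53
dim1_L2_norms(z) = [0.74, 0.54, 0.44]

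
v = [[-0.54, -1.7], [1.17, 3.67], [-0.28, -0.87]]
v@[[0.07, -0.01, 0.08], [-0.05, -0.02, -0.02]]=[[0.05, 0.04, -0.01], [-0.1, -0.09, 0.02], [0.02, 0.02, -0.01]]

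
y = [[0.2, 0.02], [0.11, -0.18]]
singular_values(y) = [0.25, 0.15]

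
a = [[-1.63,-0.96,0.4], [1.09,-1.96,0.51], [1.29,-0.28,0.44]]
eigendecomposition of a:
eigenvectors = [[(0.08+0j), -0.00+0.66j, (-0-0.66j)], [(0.24+0j), 0.66+0.00j, (0.66-0j)], [0.97+0.00j, 0.20-0.30j, (0.2+0.3j)]]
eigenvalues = [(0.47+0j), (-1.81+0.85j), (-1.81-0.85j)]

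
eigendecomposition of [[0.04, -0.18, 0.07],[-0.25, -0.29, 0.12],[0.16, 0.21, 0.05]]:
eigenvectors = [[0.36, 0.75, -0.27], [0.82, -0.25, 0.43], [-0.45, 0.61, 0.86]]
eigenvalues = [-0.46, 0.16, 0.11]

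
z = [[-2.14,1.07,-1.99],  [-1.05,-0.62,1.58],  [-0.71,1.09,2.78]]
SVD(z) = [[-0.58, 0.81, -0.00],[0.40, 0.29, 0.87],[0.71, 0.50, -0.49]] @ diag([3.7736037977615036, 2.7150861896225833, 1.2152042463885142]) @ [[0.08, -0.02, 1.0], [-0.89, 0.46, 0.09], [-0.46, -0.89, 0.02]]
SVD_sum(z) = [[-0.19, 0.05, -2.18], [0.13, -0.04, 1.49], [0.23, -0.07, 2.67]] + [[-1.96, 1.01, 0.19], [-0.69, 0.36, 0.07], [-1.21, 0.63, 0.12]] + [[0.00,0.01,-0.0], [-0.48,-0.94,0.02], [0.27,0.53,-0.01]]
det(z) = 12.45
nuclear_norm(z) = 7.70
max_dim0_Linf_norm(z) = 2.78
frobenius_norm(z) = 4.81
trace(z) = 0.02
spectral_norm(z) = 3.77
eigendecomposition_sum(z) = [[0.14+0.00j, -0.18-0.00j, (-0.81-0j)], [-0.23+0.00j, (0.31+0j), (1.38+0j)], [(-0.51+0j), 0.67+0.00j, 3.02+0.00j]] + [[(-1.14-0.3j),(0.63+1.49j),(-0.59-0.76j)], [(-0.41-0.74j),(-0.46+1.06j),(0.1-0.68j)], [-0.10+0.11j,(0.21+0.01j),(-0.12+0.02j)]] + [[(-1.14+0.3j),(0.63-1.49j),-0.59+0.76j], [-0.41+0.74j,-0.46-1.06j,(0.1+0.68j)], [-0.10-0.11j,(0.21-0.01j),-0.12-0.02j]]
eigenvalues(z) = [(3.47+0j), (-1.72+0.79j), (-1.72-0.79j)]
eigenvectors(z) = [[(-0.24+0j), (0.81+0j), 0.81-0.00j],  [(0.4+0j), (0.4+0.42j), (0.4-0.42j)],  [(0.88+0j), (0.05-0.09j), (0.05+0.09j)]]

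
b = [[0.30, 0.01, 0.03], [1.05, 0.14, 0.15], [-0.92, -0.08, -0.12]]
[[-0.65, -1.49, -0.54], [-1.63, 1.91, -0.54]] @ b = [[-1.26,-0.17,-0.18], [2.01,0.29,0.30]]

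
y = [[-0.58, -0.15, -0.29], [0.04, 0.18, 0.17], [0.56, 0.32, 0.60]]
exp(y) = [[0.49, -0.17, -0.32], [0.08, 1.23, 0.24], [0.60, 0.42, 1.76]]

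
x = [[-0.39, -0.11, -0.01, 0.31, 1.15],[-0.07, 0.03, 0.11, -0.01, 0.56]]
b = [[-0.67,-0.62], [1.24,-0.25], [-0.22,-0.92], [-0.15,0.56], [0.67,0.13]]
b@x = [[0.3, 0.06, -0.06, -0.20, -1.12], [-0.47, -0.14, -0.04, 0.39, 1.29], [0.15, -0.0, -0.1, -0.06, -0.77], [0.02, 0.03, 0.06, -0.05, 0.14], [-0.27, -0.07, 0.01, 0.21, 0.84]]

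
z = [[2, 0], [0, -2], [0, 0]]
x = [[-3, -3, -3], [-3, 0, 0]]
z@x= [[-6, -6, -6], [6, 0, 0], [0, 0, 0]]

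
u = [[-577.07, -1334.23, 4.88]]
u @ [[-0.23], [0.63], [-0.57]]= [[-710.62]]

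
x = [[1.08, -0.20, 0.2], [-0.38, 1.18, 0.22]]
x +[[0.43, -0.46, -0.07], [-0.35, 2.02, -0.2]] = [[1.51, -0.66, 0.13], [-0.73, 3.20, 0.02]]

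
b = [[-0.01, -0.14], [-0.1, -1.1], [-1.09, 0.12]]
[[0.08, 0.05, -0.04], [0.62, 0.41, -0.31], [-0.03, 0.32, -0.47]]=b @ [[-0.03, -0.33, 0.46],[-0.56, -0.34, 0.24]]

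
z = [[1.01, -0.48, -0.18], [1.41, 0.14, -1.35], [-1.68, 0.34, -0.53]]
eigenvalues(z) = [(0.71+1j), (0.71-1j), (-0.8+0j)]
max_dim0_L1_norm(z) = 4.1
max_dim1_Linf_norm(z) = 1.68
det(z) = -1.19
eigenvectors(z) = [[-0.15-0.33j, -0.15+0.33j, (0.25+0j)], [-0.86+0.00j, -0.86-0.00j, (0.66+0j)], [(0.2+0.29j), 0.20-0.29j, 0.71+0.00j]]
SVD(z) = [[-0.43, 0.14, 0.89], [-0.67, -0.71, -0.21], [0.6, -0.69, 0.4]] @ diag([2.505547296841029, 1.3922583787168687, 0.34036649392278484]) @ [[-0.96,  0.13,  0.27], [0.22,  -0.29,  0.93], [-0.19,  -0.95,  -0.25]]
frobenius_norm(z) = 2.89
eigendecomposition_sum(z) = [[(0.59+0.17j), -0.23+0.15j, (0.01-0.2j)],[(0.94-1.1j), 0.09+0.64j, (-0.41-0.21j)],[-0.59-0.05j, (0.19-0.18j), 0.02+0.19j]] + [[0.59-0.17j, -0.23-0.15j, (0.01+0.2j)], [(0.94+1.1j), 0.09-0.64j, (-0.41+0.21j)], [(-0.59+0.05j), (0.19+0.18j), (0.02-0.19j)]] + [[-0.17-0.00j, -0.02+0.00j, (-0.2-0j)], [(-0.46-0j), -0.04+0.00j, -0.53-0.00j], [-0.50-0.00j, (-0.05+0j), (-0.58-0j)]]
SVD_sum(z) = [[1.03, -0.14, -0.29], [1.61, -0.21, -0.45], [-1.44, 0.19, 0.4]] + [[0.04, -0.06, 0.18], [-0.22, 0.28, -0.92], [-0.21, 0.28, -0.9]] + [[-0.06, -0.29, -0.08],[0.01, 0.07, 0.02],[-0.03, -0.13, -0.03]]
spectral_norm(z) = 2.51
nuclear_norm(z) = 4.24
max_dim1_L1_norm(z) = 2.9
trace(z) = 0.62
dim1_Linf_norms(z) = [1.01, 1.41, 1.68]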